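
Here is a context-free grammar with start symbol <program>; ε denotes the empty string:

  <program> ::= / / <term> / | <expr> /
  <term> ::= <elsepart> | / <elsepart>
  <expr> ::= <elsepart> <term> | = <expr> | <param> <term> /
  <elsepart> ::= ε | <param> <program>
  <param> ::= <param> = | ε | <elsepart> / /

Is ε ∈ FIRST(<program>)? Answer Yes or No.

Nullable nonterminals: <elsepart>, <expr>, <param>, <term>.
No production of <program> has an RHS whose symbols are all nullable, so <program> is not nullable.

No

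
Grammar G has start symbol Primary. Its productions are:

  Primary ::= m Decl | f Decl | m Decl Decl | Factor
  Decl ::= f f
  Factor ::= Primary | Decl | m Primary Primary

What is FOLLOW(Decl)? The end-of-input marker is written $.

{ $, f, m }

In Primary ::= m Decl: Decl is at the end, add FOLLOW(Primary) = { $, f, m }.
In Primary ::= f Decl: Decl is at the end, add FOLLOW(Primary) = { $, f, m }.
In Primary ::= m Decl Decl: add FIRST(Decl) = { f }.
In Primary ::= m Decl Decl: Decl is at the end, add FOLLOW(Primary) = { $, f, m }.
In Factor ::= Decl: Decl is at the end, add FOLLOW(Factor) = { $, f, m }.
Union: FOLLOW(Decl) = { $, f, m }.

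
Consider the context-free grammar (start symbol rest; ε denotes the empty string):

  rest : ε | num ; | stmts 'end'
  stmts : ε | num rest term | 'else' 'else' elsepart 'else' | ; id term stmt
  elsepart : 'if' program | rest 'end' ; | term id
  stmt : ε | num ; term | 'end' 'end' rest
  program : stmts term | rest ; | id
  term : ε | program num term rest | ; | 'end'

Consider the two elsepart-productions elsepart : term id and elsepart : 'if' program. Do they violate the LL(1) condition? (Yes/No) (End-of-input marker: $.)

No

FIRST(term id) = { 'else', 'end', ;, id, num } and FIRST('if' program) = { 'if' }.
The FIRST sets are disjoint and neither alternative is nullable — no conflict.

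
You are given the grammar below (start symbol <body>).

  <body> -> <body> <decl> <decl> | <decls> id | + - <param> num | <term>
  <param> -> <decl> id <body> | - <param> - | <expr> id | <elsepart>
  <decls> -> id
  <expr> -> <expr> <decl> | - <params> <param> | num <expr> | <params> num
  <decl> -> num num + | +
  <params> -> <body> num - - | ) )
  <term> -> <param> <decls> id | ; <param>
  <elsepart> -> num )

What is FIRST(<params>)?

From <params> -> <body> num - -: add FIRST(<body>) = { ), +, -, ;, id, num }.
<params> -> ) ) contributes {)}.
Union: FIRST(<params>) = { ), +, -, ;, id, num }.

{ ), +, -, ;, id, num }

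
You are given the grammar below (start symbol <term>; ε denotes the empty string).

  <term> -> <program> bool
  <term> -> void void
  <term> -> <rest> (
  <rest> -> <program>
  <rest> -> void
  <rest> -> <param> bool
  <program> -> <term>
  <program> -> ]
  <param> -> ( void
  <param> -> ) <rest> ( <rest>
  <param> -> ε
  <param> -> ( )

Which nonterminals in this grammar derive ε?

Directly nullable (have an ε-production): <param>.
No other nonterminal has a production whose RHS symbols are all nullable.

{ <param> }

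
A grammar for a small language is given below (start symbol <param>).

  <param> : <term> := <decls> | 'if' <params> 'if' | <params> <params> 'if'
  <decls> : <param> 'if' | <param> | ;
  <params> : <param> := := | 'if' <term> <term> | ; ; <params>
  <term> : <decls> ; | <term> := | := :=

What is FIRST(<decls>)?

From <decls> : <param> 'if': add FIRST(<param>) = { 'if', :=, ; }.
From <decls> : <param>: add FIRST(<param>) = { 'if', :=, ; }.
<decls> : ; contributes {;}.
Union: FIRST(<decls>) = { 'if', :=, ; }.

{ 'if', :=, ; }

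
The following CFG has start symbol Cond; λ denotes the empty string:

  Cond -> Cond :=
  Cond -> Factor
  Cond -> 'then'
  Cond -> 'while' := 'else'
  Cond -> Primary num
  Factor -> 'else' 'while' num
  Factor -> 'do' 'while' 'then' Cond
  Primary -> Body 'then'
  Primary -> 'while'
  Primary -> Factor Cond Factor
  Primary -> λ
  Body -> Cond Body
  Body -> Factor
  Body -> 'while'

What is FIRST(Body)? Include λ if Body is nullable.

{ 'do', 'else', 'then', 'while', num }

From Body -> Cond Body: add FIRST(Cond) = { 'do', 'else', 'then', 'while', num }.
From Body -> Factor: add FIRST(Factor) = { 'do', 'else' }.
Body -> 'while' contributes {'while'}.
Union: FIRST(Body) = { 'do', 'else', 'then', 'while', num }.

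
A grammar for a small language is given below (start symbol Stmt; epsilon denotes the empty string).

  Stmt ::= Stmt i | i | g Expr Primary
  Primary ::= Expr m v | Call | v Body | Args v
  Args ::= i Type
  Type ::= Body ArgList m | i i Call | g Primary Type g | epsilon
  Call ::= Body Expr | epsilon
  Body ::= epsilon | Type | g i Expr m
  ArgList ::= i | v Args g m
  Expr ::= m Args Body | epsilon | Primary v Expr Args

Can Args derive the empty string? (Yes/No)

Nullable nonterminals: Body, Call, Expr, Primary, Type.
No production of Args has an RHS whose symbols are all nullable, so Args is not nullable.

No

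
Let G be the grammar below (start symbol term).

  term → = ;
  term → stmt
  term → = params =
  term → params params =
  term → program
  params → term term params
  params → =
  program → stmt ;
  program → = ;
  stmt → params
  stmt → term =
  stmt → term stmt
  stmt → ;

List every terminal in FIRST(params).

From params → term term params: add FIRST(term) = { ;, = }.
params → = contributes {=}.
Union: FIRST(params) = { ;, = }.

{ ;, = }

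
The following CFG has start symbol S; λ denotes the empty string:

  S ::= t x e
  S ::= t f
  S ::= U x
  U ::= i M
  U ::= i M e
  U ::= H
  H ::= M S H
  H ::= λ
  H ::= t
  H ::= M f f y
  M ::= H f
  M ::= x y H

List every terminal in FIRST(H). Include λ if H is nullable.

From H ::= M S H: add FIRST(M) = { f, t, x }.
H ::= λ contributes λ.
H ::= t contributes {t}.
From H ::= M f f y: add FIRST(M) = { f, t, x }.
Union: FIRST(H) = { f, t, x, λ }.

{ f, t, x, λ }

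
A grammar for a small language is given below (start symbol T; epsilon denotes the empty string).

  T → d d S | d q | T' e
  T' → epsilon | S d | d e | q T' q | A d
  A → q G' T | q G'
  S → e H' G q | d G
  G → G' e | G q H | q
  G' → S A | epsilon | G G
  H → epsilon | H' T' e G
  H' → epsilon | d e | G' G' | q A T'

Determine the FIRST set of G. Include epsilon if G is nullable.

{ d, e, q }

From G → G' e: G' nullable, take FIRST(G') ∪ {e} = { d, e, q }.
From G → G q H: add FIRST(G) = { d, e, q }.
G → q contributes {q}.
Union: FIRST(G) = { d, e, q }.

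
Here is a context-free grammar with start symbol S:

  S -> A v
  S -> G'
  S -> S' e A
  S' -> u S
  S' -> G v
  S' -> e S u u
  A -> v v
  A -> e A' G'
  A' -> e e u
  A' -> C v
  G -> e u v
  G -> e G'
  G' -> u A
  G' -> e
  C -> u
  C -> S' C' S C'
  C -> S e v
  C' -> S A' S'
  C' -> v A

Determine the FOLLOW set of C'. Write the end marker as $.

{ e, u, v }

In C -> S' C' S C': add FIRST(S C') = { e, u, v }.
In C -> S' C' S C': C' is at the end, add FOLLOW(C) = { v }.
Union: FOLLOW(C') = { e, u, v }.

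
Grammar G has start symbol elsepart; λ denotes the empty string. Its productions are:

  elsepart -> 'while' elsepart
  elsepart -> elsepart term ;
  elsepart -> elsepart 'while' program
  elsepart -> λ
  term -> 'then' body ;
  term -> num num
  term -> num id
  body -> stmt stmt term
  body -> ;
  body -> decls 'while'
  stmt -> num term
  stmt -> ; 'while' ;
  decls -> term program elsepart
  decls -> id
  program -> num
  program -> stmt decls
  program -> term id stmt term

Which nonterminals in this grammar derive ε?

{ elsepart }

Directly nullable (have an λ-production): elsepart.
No other nonterminal has a production whose RHS symbols are all nullable.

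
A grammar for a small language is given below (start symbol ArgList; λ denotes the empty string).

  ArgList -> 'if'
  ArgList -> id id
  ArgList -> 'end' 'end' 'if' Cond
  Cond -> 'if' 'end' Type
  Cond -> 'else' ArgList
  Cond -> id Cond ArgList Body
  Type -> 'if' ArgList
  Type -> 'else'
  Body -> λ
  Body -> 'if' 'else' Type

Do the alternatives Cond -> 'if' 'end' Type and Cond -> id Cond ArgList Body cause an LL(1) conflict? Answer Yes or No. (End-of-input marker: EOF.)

FIRST('if' 'end' Type) = { 'if' } and FIRST(id Cond ArgList Body) = { id }.
The FIRST sets are disjoint and neither alternative is nullable — no conflict.

No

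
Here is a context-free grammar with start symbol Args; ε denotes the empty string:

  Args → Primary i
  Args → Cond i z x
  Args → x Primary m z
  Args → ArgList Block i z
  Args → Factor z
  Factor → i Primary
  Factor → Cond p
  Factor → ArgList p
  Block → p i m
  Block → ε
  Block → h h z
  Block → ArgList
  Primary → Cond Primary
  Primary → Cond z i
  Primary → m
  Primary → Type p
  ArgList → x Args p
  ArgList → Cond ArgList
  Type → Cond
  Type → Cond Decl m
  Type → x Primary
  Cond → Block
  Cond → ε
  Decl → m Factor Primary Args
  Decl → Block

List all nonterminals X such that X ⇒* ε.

Directly nullable (have an ε-production): Block, Cond.
Decl → Block with every symbol nullable, so Decl is nullable.
Type → Cond with every symbol nullable, so Type is nullable.
No other nonterminal has a production whose RHS symbols are all nullable.

{ Block, Cond, Decl, Type }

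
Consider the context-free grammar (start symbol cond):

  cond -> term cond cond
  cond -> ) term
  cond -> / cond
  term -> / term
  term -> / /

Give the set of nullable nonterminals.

{ } (none)

No nonterminal has an empty production or an RHS whose symbols are all nullable.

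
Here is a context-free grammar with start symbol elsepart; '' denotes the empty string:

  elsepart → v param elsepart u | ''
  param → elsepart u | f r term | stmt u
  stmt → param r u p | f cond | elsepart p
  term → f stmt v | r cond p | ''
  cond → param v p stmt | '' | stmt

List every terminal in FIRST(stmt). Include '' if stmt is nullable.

From stmt → param r u p: add FIRST(param) = { f, p, u, v }.
stmt → f cond contributes {f}.
From stmt → elsepart p: elsepart nullable, take FIRST(elsepart) ∪ {p} = { p, v }.
Union: FIRST(stmt) = { f, p, u, v }.

{ f, p, u, v }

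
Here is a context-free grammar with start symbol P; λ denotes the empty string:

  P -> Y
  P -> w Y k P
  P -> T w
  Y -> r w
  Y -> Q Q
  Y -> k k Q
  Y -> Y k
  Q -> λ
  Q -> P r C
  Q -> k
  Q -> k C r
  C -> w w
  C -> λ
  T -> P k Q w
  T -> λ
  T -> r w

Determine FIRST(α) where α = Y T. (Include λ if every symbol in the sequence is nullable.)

{ k, r, w, λ }

Add FIRST(Y)\{λ} = { k, r, w }; Y is nullable, continue.
Add FIRST(T)\{λ} = { k, r, w }; T is nullable, continue.
Every symbol is nullable, so include λ.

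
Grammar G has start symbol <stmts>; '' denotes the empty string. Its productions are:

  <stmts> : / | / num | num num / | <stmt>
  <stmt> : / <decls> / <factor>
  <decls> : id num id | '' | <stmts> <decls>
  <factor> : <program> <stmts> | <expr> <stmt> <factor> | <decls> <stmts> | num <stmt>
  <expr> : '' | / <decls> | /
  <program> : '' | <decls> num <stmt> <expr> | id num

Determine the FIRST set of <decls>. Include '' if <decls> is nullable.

<decls> : id num id contributes {id}.
<decls> : '' contributes ''.
From <decls> : <stmts> <decls>: add FIRST(<stmts>) = { /, num }.
Union: FIRST(<decls>) = { /, id, num, '' }.

{ /, id, num, '' }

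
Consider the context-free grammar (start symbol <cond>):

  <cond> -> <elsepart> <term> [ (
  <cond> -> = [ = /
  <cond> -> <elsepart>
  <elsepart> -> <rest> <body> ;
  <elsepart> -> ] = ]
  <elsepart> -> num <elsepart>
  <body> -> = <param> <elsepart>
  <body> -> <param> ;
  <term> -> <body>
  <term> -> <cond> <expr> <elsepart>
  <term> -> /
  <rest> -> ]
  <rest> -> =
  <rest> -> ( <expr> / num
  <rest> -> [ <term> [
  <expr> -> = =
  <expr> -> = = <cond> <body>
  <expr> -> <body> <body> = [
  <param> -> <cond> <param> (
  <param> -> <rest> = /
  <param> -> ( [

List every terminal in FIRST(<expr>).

{ (, =, [, ], num }

<expr> -> = = contributes {=}.
<expr> -> = = <cond> <body> contributes {=}.
From <expr> -> <body> <body> = [: add FIRST(<body>) = { (, =, [, ], num }.
Union: FIRST(<expr>) = { (, =, [, ], num }.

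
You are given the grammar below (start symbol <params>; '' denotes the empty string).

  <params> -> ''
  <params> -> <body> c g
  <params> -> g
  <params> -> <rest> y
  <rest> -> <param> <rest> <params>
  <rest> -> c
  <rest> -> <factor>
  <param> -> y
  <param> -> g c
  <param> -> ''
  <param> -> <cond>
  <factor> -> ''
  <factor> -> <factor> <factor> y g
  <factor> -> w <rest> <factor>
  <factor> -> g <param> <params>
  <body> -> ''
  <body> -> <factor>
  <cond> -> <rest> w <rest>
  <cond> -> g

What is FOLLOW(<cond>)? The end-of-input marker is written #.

{ c, g, w, y }

In <param> -> <cond>: <cond> is at the end, add FOLLOW(<param>) = { c, g, w, y }.
Union: FOLLOW(<cond>) = { c, g, w, y }.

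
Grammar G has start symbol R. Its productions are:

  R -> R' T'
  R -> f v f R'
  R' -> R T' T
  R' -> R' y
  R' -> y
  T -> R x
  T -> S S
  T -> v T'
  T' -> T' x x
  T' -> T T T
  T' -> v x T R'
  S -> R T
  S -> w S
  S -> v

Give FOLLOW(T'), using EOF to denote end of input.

In R -> R' T': T' is at the end, add FOLLOW(R) = { EOF, f, v, w, x, y }.
In R' -> R T' T: add FIRST(T) = { f, v, w, y }.
In T -> v T': T' is at the end, add FOLLOW(T) = { EOF, f, v, w, x, y }.
In T' -> T' x x: add FIRST(x x) = { x }.
Union: FOLLOW(T') = { EOF, f, v, w, x, y }.

{ EOF, f, v, w, x, y }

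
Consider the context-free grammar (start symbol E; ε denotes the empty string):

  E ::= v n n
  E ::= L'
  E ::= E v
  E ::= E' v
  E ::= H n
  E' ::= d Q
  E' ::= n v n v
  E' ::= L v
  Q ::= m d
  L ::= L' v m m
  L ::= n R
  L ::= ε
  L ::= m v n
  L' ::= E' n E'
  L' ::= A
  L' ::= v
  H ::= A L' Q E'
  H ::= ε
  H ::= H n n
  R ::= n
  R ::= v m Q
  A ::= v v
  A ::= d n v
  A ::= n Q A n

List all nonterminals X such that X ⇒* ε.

{ H, L }

Directly nullable (have an ε-production): L, H.
No other nonterminal has a production whose RHS symbols are all nullable.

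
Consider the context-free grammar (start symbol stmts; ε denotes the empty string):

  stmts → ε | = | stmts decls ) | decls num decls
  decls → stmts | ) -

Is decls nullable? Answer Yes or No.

decls → stmts and each of stmts is nullable, so decls ⇒* ε.

Yes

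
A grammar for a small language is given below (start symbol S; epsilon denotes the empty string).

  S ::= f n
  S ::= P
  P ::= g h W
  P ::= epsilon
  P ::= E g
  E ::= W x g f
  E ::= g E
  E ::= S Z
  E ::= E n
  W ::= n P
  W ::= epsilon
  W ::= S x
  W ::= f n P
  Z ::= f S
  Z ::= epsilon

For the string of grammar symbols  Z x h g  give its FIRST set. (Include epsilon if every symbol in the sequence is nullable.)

Add FIRST(Z)\{epsilon} = { f }; Z is nullable, continue.
x is a terminal; add {x} and stop.

{ f, x }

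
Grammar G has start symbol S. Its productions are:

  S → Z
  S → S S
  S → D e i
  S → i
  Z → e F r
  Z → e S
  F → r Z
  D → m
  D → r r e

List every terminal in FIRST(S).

{ e, i, m, r }

From S → Z: add FIRST(Z) = { e }.
From S → S S: add FIRST(S) = { e, i, m, r }.
From S → D e i: add FIRST(D) = { m, r }.
S → i contributes {i}.
Union: FIRST(S) = { e, i, m, r }.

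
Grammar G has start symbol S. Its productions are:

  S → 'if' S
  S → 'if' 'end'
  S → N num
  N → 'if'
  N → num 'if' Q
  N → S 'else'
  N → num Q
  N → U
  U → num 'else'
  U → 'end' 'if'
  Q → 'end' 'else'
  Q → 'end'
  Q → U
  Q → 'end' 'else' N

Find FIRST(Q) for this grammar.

{ 'end', num }

Q → 'end' 'else' contributes {'end'}.
Q → 'end' contributes {'end'}.
From Q → U: add FIRST(U) = { 'end', num }.
Q → 'end' 'else' N contributes {'end'}.
Union: FIRST(Q) = { 'end', num }.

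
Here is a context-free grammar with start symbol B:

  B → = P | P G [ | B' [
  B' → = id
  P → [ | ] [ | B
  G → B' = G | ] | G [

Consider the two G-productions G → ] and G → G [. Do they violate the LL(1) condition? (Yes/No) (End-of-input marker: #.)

Yes

FIRST(]) = { ] } and FIRST(G [) = { =, ] }.
Both contain ], so the two alternatives are not disjoint — LL(1) conflict.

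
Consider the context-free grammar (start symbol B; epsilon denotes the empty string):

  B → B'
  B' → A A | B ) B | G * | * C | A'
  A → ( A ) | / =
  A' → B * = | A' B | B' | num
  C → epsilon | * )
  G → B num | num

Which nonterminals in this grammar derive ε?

{ C }

Directly nullable (have an epsilon-production): C.
No other nonterminal has a production whose RHS symbols are all nullable.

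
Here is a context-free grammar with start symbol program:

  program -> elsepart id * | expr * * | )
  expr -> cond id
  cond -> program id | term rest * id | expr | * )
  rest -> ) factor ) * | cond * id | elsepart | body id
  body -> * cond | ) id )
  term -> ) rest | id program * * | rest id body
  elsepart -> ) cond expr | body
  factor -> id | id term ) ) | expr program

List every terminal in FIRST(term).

{ ), *, id }

term -> ) rest contributes {)}.
term -> id program * * contributes {id}.
From term -> rest id body: add FIRST(rest) = { ), *, id }.
Union: FIRST(term) = { ), *, id }.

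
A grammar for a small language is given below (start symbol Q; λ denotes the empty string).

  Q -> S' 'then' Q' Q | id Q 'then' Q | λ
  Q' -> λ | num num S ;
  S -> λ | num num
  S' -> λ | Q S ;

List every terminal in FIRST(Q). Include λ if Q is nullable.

From Q -> S' 'then' Q' Q: S' nullable, take FIRST(S') ∪ {'then'} = { 'then', ;, id, num }.
Q -> id Q 'then' Q contributes {id}.
Q -> λ contributes λ.
Union: FIRST(Q) = { 'then', ;, id, num, λ }.

{ 'then', ;, id, num, λ }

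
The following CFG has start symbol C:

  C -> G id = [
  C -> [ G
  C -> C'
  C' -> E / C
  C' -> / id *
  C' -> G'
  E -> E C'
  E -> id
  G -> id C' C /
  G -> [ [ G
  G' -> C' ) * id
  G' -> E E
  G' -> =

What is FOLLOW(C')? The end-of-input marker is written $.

In C -> C': C' is at the end, add FOLLOW(C) = { $, ), /, =, [, id }.
In E -> E C': C' is at the end, add FOLLOW(E) = { $, ), /, =, [, id }.
In G -> id C' C /: add FIRST(C /) = { /, =, [, id }.
In G' -> C' ) * id: add FIRST() * id) = { ) }.
Union: FOLLOW(C') = { $, ), /, =, [, id }.

{ $, ), /, =, [, id }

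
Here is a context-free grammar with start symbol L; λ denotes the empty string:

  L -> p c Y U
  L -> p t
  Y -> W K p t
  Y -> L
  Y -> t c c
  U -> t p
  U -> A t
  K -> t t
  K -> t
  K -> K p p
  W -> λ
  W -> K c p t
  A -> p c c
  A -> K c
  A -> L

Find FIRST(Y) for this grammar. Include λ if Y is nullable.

From Y -> W K p t: W nullable, take FIRST(W) ∪ FIRST(K) = { t }.
From Y -> L: add FIRST(L) = { p }.
Y -> t c c contributes {t}.
Union: FIRST(Y) = { p, t }.

{ p, t }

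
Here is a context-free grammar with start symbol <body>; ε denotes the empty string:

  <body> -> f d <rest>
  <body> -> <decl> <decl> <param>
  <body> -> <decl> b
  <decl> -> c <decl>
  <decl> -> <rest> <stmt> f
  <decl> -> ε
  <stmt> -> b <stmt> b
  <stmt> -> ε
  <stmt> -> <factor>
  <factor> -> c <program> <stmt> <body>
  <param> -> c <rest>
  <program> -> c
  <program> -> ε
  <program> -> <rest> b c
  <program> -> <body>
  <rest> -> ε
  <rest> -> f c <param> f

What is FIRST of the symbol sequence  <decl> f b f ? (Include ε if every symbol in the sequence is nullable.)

Add FIRST(<decl>)\{ε} = { b, c, f }; <decl> is nullable, continue.
f is a terminal; add {f} and stop.

{ b, c, f }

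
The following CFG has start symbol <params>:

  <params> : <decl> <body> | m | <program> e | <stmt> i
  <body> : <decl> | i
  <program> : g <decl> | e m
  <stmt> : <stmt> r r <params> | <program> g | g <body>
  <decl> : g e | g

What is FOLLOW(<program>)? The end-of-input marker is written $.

{ e, g }

In <params> : <program> e: add FIRST(e) = { e }.
In <stmt> : <program> g: add FIRST(g) = { g }.
Union: FOLLOW(<program>) = { e, g }.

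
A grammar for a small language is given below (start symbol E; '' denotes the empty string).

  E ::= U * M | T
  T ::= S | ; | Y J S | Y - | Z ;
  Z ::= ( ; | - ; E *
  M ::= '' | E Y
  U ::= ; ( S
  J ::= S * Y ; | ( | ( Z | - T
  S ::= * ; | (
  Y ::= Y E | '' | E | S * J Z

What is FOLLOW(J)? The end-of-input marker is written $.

{ (, *, - }

In T ::= Y J S: add FIRST(S) = { (, * }.
In Y ::= S * J Z: add FIRST(Z) = { (, - }.
Union: FOLLOW(J) = { (, *, - }.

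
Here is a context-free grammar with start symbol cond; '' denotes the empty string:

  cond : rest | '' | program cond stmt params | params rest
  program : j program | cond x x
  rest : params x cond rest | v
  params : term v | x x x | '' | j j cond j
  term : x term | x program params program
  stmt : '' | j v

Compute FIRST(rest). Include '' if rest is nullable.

{ j, v, x }

From rest : params x cond rest: params nullable, take FIRST(params) ∪ {x} = { j, x }.
rest : v contributes {v}.
Union: FIRST(rest) = { j, v, x }.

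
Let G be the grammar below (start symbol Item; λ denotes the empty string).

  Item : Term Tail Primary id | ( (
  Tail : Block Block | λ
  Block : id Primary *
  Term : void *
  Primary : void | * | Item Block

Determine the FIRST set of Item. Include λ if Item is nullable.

From Item : Term Tail Primary id: add FIRST(Term) = { void }.
Item : ( ( contributes {(}.
Union: FIRST(Item) = { (, void }.

{ (, void }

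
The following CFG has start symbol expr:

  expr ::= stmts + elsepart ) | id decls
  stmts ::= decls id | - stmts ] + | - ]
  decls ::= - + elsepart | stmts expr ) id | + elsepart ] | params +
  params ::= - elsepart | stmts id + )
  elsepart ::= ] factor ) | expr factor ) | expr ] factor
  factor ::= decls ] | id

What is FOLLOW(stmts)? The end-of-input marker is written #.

{ +, -, ], id }

In expr ::= stmts + elsepart ): add FIRST(+ elsepart )) = { + }.
In stmts ::= - stmts ] +: add FIRST(] +) = { ] }.
In decls ::= stmts expr ) id: add FIRST(expr ) id) = { +, -, id }.
In params ::= stmts id + ): add FIRST(id + )) = { id }.
Union: FOLLOW(stmts) = { +, -, ], id }.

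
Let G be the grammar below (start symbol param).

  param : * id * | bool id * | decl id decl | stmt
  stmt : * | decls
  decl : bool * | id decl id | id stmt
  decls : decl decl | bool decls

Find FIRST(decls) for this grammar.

{ bool, id }

From decls : decl decl: add FIRST(decl) = { bool, id }.
decls : bool decls contributes {bool}.
Union: FIRST(decls) = { bool, id }.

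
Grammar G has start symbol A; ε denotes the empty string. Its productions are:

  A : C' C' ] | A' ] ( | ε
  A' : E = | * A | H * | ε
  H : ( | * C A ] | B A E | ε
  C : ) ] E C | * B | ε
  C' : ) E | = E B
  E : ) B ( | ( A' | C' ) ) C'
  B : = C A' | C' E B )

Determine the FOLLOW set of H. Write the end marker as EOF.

{ * }

In A' : H *: add FIRST(*) = { * }.
Union: FOLLOW(H) = { * }.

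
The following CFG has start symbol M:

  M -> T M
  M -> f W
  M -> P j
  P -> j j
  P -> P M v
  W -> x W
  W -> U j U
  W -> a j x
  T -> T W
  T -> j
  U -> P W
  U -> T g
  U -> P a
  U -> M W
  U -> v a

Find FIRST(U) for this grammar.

{ f, j, v }

From U -> P W: add FIRST(P) = { j }.
From U -> T g: add FIRST(T) = { j }.
From U -> P a: add FIRST(P) = { j }.
From U -> M W: add FIRST(M) = { f, j }.
U -> v a contributes {v}.
Union: FIRST(U) = { f, j, v }.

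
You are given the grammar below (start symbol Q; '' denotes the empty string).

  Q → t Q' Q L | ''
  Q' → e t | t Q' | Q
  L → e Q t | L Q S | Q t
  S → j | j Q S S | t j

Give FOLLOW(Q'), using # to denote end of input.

{ e, t }

In Q → t Q' Q L: add FIRST(Q L) = { e, t }.
In Q' → t Q': Q' is at the end, add FOLLOW(Q') = { e, t }.
Union: FOLLOW(Q') = { e, t }.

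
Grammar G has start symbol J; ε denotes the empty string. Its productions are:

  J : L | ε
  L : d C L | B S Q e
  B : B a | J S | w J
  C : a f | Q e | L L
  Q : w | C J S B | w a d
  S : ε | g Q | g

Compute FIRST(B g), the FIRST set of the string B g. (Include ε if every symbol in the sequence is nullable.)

{ a, d, g, w }

Add FIRST(B)\{ε} = { a, d, g, w }; B is nullable, continue.
g is a terminal; add {g} and stop.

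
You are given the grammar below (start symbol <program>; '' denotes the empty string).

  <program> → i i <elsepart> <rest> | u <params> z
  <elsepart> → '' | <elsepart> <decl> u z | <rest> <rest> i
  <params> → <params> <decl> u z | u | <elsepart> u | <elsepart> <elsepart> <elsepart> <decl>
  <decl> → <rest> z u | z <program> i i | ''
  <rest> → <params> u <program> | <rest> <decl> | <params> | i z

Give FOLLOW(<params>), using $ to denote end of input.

{ $, i, u, z }

In <program> → u <params> z: add FIRST(z) = { z }.
In <params> → <params> <decl> u z: add FIRST(<decl> u z) = { i, u, z }.
In <rest> → <params> u <program>: add FIRST(u <program>) = { u }.
In <rest> → <params>: <params> is at the end, add FOLLOW(<rest>) = { $, i, u, z }.
Union: FOLLOW(<params>) = { $, i, u, z }.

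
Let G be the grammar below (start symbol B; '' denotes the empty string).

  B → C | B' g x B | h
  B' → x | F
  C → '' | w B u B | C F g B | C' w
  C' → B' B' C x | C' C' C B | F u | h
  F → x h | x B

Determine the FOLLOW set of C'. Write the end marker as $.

In C → C' w: add FIRST(w) = { w }.
In C' → C' C' C B: add FIRST(C' C B) = { h, x }.
In C' → C' C' C B: add FIRST(C B)\{''} = { h, w, x }.
  Since C B is nullable, also add FOLLOW(C') = { h, w, x }.
Union: FOLLOW(C') = { h, w, x }.

{ h, w, x }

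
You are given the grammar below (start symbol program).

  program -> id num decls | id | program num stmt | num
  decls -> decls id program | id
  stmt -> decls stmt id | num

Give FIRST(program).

{ id, num }

program -> id num decls contributes {id}.
program -> id contributes {id}.
From program -> program num stmt: add FIRST(program) = { id, num }.
program -> num contributes {num}.
Union: FIRST(program) = { id, num }.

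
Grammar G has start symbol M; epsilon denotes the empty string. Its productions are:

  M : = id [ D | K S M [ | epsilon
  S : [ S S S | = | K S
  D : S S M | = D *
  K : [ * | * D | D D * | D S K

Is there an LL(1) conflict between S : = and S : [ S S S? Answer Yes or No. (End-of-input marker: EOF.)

No

FIRST(=) = { = } and FIRST([ S S S) = { [ }.
The FIRST sets are disjoint and neither alternative is nullable — no conflict.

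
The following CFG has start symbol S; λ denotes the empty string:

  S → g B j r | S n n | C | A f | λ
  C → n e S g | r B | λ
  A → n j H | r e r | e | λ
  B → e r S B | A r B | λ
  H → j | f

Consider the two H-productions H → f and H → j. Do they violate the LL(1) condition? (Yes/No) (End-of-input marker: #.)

FIRST(f) = { f } and FIRST(j) = { j }.
The FIRST sets are disjoint and neither alternative is nullable — no conflict.

No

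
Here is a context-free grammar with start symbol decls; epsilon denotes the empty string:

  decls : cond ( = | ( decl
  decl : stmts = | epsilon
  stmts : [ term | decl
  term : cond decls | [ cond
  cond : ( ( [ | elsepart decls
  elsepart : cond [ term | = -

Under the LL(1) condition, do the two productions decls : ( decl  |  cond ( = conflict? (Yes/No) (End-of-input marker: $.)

Yes

FIRST(( decl) = { ( } and FIRST(cond ( =) = { (, = }.
Both contain (, so the two alternatives are not disjoint — LL(1) conflict.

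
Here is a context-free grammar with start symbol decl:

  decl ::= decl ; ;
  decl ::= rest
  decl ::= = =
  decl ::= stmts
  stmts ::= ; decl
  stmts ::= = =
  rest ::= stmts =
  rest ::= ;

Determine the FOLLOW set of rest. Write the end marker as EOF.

In decl ::= rest: rest is at the end, add FOLLOW(decl) = { EOF, ;, = }.
Union: FOLLOW(rest) = { EOF, ;, = }.

{ EOF, ;, = }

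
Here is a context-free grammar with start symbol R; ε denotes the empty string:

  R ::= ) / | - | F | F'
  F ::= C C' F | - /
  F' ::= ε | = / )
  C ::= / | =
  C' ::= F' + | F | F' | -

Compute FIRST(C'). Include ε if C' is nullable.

{ +, -, /, =, ε }

From C' ::= F' +: F' nullable, take FIRST(F') ∪ {+} = { +, = }.
From C' ::= F: add FIRST(F) = { -, /, = }.
From C' ::= F': add FIRST(F') = { =, ε } (including ε since F' is nullable).
C' ::= - contributes {-}.
Union: FIRST(C') = { +, -, /, =, ε }.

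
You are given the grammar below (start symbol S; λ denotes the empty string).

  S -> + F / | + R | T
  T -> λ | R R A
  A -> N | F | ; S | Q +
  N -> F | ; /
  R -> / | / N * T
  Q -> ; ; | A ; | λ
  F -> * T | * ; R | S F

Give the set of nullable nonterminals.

{ Q, S, T }

Directly nullable (have an λ-production): T, Q.
S -> T with every symbol nullable, so S is nullable.
No other nonterminal has a production whose RHS symbols are all nullable.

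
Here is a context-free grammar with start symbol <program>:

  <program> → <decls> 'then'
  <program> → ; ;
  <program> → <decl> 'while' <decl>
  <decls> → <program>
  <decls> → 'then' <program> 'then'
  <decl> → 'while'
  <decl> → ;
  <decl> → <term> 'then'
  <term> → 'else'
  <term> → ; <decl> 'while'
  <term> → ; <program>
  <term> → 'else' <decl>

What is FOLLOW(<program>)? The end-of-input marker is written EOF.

<program> is the start symbol, so EOF ∈ FOLLOW(<program>).
In <decls> → <program>: <program> is at the end, add FOLLOW(<decls>) = { 'then' }.
In <decls> → 'then' <program> 'then': add FIRST('then') = { 'then' }.
In <term> → ; <program>: <program> is at the end, add FOLLOW(<term>) = { 'then' }.
Union: FOLLOW(<program>) = { EOF, 'then' }.

{ EOF, 'then' }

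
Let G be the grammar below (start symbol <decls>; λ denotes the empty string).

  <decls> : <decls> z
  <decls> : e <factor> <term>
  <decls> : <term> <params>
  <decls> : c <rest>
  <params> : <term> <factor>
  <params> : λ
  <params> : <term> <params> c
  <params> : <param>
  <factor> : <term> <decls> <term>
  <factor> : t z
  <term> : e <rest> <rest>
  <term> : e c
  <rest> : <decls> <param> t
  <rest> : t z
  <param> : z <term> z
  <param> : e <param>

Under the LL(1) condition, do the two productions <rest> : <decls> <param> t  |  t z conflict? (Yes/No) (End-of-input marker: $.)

No

FIRST(<decls> <param> t) = { c, e } and FIRST(t z) = { t }.
The FIRST sets are disjoint and neither alternative is nullable — no conflict.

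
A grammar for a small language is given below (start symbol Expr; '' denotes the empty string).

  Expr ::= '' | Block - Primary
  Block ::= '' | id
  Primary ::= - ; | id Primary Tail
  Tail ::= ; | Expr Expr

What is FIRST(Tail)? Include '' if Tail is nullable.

Tail ::= ; contributes {;}.
From Tail ::= Expr Expr: Expr, Expr nullable, take FIRST(Expr) ∪ FIRST(Expr) = { -, id }; also '' since the whole RHS is nullable.
Union: FIRST(Tail) = { -, ;, id, '' }.

{ -, ;, id, '' }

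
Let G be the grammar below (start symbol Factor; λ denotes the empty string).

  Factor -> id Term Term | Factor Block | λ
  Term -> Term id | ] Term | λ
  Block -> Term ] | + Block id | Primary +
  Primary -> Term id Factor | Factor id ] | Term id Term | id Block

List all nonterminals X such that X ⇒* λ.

{ Factor, Term }

Directly nullable (have an λ-production): Factor, Term.
No other nonterminal has a production whose RHS symbols are all nullable.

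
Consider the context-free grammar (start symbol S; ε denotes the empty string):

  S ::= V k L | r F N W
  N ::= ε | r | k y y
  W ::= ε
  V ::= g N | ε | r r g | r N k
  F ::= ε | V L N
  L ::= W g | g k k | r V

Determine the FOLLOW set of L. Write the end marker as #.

{ #, k, r }

In S ::= V k L: L is at the end, add FOLLOW(S) = { # }.
In F ::= V L N: add FIRST(N)\{ε} = { k, r }.
  Since N is nullable, also add FOLLOW(F) = { #, k, r }.
Union: FOLLOW(L) = { #, k, r }.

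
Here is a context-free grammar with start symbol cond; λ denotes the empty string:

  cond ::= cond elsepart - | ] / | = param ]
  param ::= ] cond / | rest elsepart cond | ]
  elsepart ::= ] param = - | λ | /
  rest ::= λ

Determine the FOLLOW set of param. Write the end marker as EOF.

{ =, ] }

In cond ::= = param ]: add FIRST(]) = { ] }.
In elsepart ::= ] param = -: add FIRST(= -) = { = }.
Union: FOLLOW(param) = { =, ] }.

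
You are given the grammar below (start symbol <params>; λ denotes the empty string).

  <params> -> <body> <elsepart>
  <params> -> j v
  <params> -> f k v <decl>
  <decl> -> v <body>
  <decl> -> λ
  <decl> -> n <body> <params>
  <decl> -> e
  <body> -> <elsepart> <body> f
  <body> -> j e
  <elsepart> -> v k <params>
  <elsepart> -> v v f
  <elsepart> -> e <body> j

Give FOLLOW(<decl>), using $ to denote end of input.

{ $, e, j, v }

In <params> -> f k v <decl>: <decl> is at the end, add FOLLOW(<params>) = { $, e, j, v }.
Union: FOLLOW(<decl>) = { $, e, j, v }.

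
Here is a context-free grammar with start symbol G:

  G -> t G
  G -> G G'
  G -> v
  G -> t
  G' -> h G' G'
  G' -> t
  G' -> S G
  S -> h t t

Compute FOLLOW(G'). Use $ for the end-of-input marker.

{ $, h, t }

In G -> G G': G' is at the end, add FOLLOW(G) = { $, h, t }.
In G' -> h G' G': add FIRST(G') = { h, t }.
In G' -> h G' G': G' is at the end, add FOLLOW(G') = { $, h, t }.
Union: FOLLOW(G') = { $, h, t }.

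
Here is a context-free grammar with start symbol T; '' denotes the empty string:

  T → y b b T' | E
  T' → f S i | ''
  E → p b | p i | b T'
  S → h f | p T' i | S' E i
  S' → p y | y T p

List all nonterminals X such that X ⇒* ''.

{ T' }

Directly nullable (have an ''-production): T'.
No other nonterminal has a production whose RHS symbols are all nullable.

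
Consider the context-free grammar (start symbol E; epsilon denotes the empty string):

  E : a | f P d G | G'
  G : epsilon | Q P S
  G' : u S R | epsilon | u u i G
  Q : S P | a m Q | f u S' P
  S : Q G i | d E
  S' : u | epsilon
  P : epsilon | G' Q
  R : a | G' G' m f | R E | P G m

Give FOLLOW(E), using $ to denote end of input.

{ $, a, d, f, i, m, u }

E is the start symbol, so $ ∈ FOLLOW(E).
In S : d E: E is at the end, add FOLLOW(S) = { $, a, d, f, i, m, u }.
In R : R E: E is at the end, add FOLLOW(R) = { $, a, d, f, i, m, u }.
Union: FOLLOW(E) = { $, a, d, f, i, m, u }.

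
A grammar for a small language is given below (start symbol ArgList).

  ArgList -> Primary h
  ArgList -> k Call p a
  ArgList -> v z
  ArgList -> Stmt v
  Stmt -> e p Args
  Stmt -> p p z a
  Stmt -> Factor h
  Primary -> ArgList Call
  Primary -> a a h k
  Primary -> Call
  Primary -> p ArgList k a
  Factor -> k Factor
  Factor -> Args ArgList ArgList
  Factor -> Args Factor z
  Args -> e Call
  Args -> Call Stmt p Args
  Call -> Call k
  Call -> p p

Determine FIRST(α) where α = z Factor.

{ z }

z is a terminal; add {z} and stop.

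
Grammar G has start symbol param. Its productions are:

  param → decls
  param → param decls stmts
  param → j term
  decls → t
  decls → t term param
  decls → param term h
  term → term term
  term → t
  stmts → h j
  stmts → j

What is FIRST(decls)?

{ j, t }

decls → t contributes {t}.
decls → t term param contributes {t}.
From decls → param term h: add FIRST(param) = { j, t }.
Union: FIRST(decls) = { j, t }.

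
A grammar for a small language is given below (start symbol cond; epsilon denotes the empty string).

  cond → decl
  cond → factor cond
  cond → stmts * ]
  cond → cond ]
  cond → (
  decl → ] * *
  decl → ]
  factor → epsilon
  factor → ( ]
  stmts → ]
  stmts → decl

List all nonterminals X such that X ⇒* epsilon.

{ factor }

Directly nullable (have an epsilon-production): factor.
No other nonterminal has a production whose RHS symbols are all nullable.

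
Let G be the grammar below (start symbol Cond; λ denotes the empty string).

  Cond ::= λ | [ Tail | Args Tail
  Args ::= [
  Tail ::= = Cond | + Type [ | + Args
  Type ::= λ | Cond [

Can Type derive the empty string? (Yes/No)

Type has an λ-production, so Type ⇒ λ.

Yes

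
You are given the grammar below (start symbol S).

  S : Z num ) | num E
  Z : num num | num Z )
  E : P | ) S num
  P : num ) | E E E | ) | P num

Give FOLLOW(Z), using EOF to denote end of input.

In S : Z num ): add FIRST(num )) = { num }.
In Z : num Z ): add FIRST()) = { ) }.
Union: FOLLOW(Z) = { ), num }.

{ ), num }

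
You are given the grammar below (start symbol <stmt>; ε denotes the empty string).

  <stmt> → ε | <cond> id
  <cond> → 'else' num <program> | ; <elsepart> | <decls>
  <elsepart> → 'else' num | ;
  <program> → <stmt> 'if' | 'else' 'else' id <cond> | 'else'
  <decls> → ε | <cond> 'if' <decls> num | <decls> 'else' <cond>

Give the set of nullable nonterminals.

Directly nullable (have an ε-production): <stmt>, <decls>.
<cond> → <decls> with every symbol nullable, so <cond> is nullable.
No other nonterminal has a production whose RHS symbols are all nullable.

{ <cond>, <decls>, <stmt> }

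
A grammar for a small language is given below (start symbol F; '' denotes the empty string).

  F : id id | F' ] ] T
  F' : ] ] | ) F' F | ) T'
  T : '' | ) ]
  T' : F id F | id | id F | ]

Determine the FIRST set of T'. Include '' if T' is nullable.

From T' : F id F: add FIRST(F) = { ), ], id }.
T' : id contributes {id}.
T' : id F contributes {id}.
T' : ] contributes {]}.
Union: FIRST(T') = { ), ], id }.

{ ), ], id }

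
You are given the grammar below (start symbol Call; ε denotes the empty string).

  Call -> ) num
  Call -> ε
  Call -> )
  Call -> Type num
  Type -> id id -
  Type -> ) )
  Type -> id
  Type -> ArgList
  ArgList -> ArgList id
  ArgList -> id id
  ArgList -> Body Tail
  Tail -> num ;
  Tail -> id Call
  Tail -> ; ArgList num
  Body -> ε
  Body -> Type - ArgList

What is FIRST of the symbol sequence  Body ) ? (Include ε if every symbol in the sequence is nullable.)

Add FIRST(Body)\{ε} = { ), ;, id, num }; Body is nullable, continue.
) is a terminal; add {)} and stop.

{ ), ;, id, num }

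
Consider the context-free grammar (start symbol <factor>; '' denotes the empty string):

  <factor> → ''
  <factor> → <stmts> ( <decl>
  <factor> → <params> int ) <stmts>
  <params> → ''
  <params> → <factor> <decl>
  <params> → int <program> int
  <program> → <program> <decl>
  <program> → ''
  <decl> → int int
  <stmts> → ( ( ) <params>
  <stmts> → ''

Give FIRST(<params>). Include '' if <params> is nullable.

{ (, int, '' }

<params> → '' contributes ''.
From <params> → <factor> <decl>: <factor> nullable, take FIRST(<factor>) ∪ FIRST(<decl>) = { (, int }.
<params> → int <program> int contributes {int}.
Union: FIRST(<params>) = { (, int, '' }.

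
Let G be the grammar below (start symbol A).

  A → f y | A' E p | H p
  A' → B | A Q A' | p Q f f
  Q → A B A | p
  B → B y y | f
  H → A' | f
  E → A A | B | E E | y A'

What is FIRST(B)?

From B → B y y: add FIRST(B) = { f }.
B → f contributes {f}.
Union: FIRST(B) = { f }.

{ f }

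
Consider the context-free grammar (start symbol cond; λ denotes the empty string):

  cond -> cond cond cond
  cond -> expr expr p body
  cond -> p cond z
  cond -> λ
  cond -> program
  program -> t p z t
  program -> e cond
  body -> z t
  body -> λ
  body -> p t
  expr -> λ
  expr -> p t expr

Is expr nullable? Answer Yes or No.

expr has an λ-production, so expr ⇒ λ.

Yes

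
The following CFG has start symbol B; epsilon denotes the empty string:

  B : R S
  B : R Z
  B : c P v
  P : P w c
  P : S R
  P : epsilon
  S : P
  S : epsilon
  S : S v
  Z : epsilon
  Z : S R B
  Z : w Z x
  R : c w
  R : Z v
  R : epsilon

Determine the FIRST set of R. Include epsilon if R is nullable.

R : c w contributes {c}.
From R : Z v: Z nullable, take FIRST(Z) ∪ {v} = { c, v, w }.
R : epsilon contributes epsilon.
Union: FIRST(R) = { c, v, w, epsilon }.

{ c, v, w, epsilon }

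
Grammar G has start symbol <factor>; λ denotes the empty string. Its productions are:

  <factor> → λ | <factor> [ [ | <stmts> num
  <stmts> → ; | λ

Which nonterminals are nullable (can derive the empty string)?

{ <factor>, <stmts> }

Directly nullable (have an λ-production): <factor>, <stmts>.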